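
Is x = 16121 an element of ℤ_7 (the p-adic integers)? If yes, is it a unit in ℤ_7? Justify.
x ∈ ℤ_7 but not a unit; v_7(x) = 3 > 0

ℤ_7 = {x ∈ ℚ_7 : v_7(x) ≥ 0} and ℤ_7^× = {x ∈ ℤ_7 : v_7(x) = 0}. Here v_7(16121) = v_7(num) − v_7(den) = 3; compare against these criteria.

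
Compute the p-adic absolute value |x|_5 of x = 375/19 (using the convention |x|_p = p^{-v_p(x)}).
|375/19|_5 = 1/125

Step 1 — compute v_5(x) by factoring powers of 5 out of the numerator and denominator: v_5(375/19) = 3. Step 2 — apply |x|_p = p^{-v_p(x)} = 5^{-3} = 1/125.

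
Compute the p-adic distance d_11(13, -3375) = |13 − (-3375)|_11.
d_11(13, -3375) = 1/121

Step 1 — x − y = 13 − (-3375) = 3388. Step 2 — v_11(3388) = 2 (factor: 3388 = (11^2 · 28); the sign does not affect v_p). Step 3 — |x − y|_11 = 11^{-2} = 1/121.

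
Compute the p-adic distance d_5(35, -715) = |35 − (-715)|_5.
d_5(35, -715) = 1/125

Step 1 — x − y = 35 − (-715) = 750. Step 2 — v_5(750) = 3 (factor: 750 = (5^3 · 6); the sign does not affect v_p). Step 3 — |x − y|_5 = 5^{-3} = 1/125.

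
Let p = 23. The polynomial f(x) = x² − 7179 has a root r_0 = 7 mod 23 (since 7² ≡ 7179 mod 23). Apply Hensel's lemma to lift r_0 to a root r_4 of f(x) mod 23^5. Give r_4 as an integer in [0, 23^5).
r_4 = 2009356 (mod 6436343)

Hensel's recurrence: r_{i+1} = r_i − f(r_i)·(f′(r_i))^{-1} mod 23^{i+2}, with f′(x) = 2x. Iterate:
  r_0 = 7 (mod 23)
  r_1 = 214 (mod 529)
  r_2 = 1801 (mod 12167)
  r_3 = 50469 (mod 279841)
  r_4 = 2009356 (mod 6436343)
Final: r_4 = 2009356, and one checks f(r_4) ≡ 0 mod 23^5.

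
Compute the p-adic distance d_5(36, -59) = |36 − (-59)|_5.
d_5(36, -59) = 1/5

Step 1 — x − y = 36 − (-59) = 95. Step 2 — v_5(95) = 1 (factor: 95 = (5^1 · 19); the sign does not affect v_p). Step 3 — |x − y|_5 = 5^{-1} = 1/5.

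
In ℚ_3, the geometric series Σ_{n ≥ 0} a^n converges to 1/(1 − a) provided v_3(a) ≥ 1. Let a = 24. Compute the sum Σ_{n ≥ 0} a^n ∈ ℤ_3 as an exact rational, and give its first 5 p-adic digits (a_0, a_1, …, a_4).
Σ a^n = 1/(1 − a) = -1/23;  first 5 digits = (1, 2, 0, 0, 2)

v_3(a) = 1 ≥ 1, so the series converges in ℤ_3 to 1/(1 − a) = 1/(1 − 24) = -1/23. Expand this rational in ℤ_3: compute digits iteratively via d_i = x_i mod 3, x_{i+1} = (x_i − d_i)/3. The first 5 digits are (1, 2, 0, 0, 2).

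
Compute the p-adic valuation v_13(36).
v_13(36) = 0

v_13(n) is the largest exponent k such that 13^k divides n. Factor out: 36 = 13^0 · 36. (Sign doesn't affect v_p.) So v_13(36) = 0.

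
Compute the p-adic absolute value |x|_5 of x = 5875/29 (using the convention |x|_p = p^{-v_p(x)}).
|5875/29|_5 = 1/125

Step 1 — compute v_5(x) by factoring powers of 5 out of the numerator and denominator: v_5(5875/29) = 3. Step 2 — apply |x|_p = p^{-v_p(x)} = 5^{-3} = 1/125.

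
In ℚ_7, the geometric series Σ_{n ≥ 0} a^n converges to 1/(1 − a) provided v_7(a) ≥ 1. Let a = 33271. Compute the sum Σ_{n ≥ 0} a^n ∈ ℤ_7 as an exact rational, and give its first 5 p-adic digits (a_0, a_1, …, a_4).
Σ a^n = 1/(1 − a) = -1/33270;  first 5 digits = (1, 0, 0, 6, 6)

v_7(a) = 3 ≥ 1, so the series converges in ℤ_7 to 1/(1 − a) = 1/(1 − 33271) = -1/33270. Expand this rational in ℤ_7: compute digits iteratively via d_i = x_i mod 7, x_{i+1} = (x_i − d_i)/7. The first 5 digits are (1, 0, 0, 6, 6).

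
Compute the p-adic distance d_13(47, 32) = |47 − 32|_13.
d_13(47, 32) = 1

Step 1 — x − y = 47 − 32 = 15. Step 2 — v_13(15) = 0 (factor: 15 = (13^0 · 15); the sign does not affect v_p). Step 3 — |x − y|_13 = 13^{0} = 1.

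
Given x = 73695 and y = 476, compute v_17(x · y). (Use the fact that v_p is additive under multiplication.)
v_17(35078820) = 4

v_p(x) = 3 (factor: 73695 = 17^3 · 15); v_p(y) = 1 (factor: 476 = 17^1 · 28). Additivity: v_p(xy) = v_p(x) + v_p(y) = 3 + 1 = 4. (Direct check: xy = 35078820 = 17^4 · (420).)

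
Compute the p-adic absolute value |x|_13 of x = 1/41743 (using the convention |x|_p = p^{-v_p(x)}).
|1/41743|_13 = 2197

Step 1 — compute v_13(x) by factoring powers of 13 out of the numerator and denominator: v_13(1/41743) = -3. Step 2 — apply |x|_p = p^{-v_p(x)} = 13^{3} = 2197.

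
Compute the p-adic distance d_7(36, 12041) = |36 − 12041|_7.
d_7(36, 12041) = 1/2401

Step 1 — x − y = 36 − 12041 = -12005. Step 2 — v_7(-12005) = 4 (factor: -12005 = −(7^4 · 5); the sign does not affect v_p). Step 3 — |x − y|_7 = 7^{-4} = 1/2401.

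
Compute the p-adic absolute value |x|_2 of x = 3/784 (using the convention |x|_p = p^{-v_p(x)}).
|3/784|_2 = 16

Step 1 — compute v_2(x) by factoring powers of 2 out of the numerator and denominator: v_2(3/784) = -4. Step 2 — apply |x|_p = p^{-v_p(x)} = 2^{4} = 16.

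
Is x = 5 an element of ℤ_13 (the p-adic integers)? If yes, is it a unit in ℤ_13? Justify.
x ∈ ℤ_13^× (unit); v_13(x) = 0

ℤ_13 = {x ∈ ℚ_13 : v_13(x) ≥ 0} and ℤ_13^× = {x ∈ ℤ_13 : v_13(x) = 0}. Here v_13(5) = v_13(num) − v_13(den) = 0; compare against these criteria.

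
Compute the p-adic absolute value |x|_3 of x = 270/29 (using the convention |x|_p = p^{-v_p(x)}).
|270/29|_3 = 1/27

Step 1 — compute v_3(x) by factoring powers of 3 out of the numerator and denominator: v_3(270/29) = 3. Step 2 — apply |x|_p = p^{-v_p(x)} = 3^{-3} = 1/27.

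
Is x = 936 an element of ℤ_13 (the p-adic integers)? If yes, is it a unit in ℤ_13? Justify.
x ∈ ℤ_13 but not a unit; v_13(x) = 1 > 0

ℤ_13 = {x ∈ ℚ_13 : v_13(x) ≥ 0} and ℤ_13^× = {x ∈ ℤ_13 : v_13(x) = 0}. Here v_13(936) = v_13(num) − v_13(den) = 1; compare against these criteria.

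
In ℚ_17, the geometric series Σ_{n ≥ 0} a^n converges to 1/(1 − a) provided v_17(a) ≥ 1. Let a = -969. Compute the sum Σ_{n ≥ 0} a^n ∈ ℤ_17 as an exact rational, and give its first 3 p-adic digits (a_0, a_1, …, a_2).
Σ a^n = 1/(1 − a) = 1/970;  first 3 digits = (1, 11, 15)

v_17(a) = 1 ≥ 1, so the series converges in ℤ_17 to 1/(1 − a) = 1/(1 − (-969)) = 1/970. Expand this rational in ℤ_17: compute digits iteratively via d_i = x_i mod 17, x_{i+1} = (x_i − d_i)/17. The first 3 digits are (1, 11, 15).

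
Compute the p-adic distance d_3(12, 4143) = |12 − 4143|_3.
d_3(12, 4143) = 1/243

Step 1 — x − y = 12 − 4143 = -4131. Step 2 — v_3(-4131) = 5 (factor: -4131 = −(3^5 · 17); the sign does not affect v_p). Step 3 — |x − y|_3 = 3^{-5} = 1/243.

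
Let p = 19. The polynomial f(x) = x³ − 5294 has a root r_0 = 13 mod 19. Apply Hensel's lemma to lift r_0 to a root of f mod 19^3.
r_2 = 3167 (mod 6859)

Hensel: r_{i+1} = r_i − f(r_i)/f′(r_i) mod 19^{i+2}, where f′(x) = 3x². Iterate:
  r_0 = 13 (mod 19)
  r_1 = 279 (mod 361)
  r_2 = 3167 (mod 6859)
Final: r = 3167 with f(r) ≡ 0 mod 19^3.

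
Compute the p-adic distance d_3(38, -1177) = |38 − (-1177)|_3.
d_3(38, -1177) = 1/243

Step 1 — x − y = 38 − (-1177) = 1215. Step 2 — v_3(1215) = 5 (factor: 1215 = (3^5 · 5); the sign does not affect v_p). Step 3 — |x − y|_3 = 3^{-5} = 1/243.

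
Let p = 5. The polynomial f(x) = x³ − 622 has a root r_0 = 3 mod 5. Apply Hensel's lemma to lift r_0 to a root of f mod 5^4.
r_3 = 413 (mod 625)

Hensel: r_{i+1} = r_i − f(r_i)/f′(r_i) mod 5^{i+2}, where f′(x) = 3x². Iterate:
  r_0 = 3 (mod 5)
  r_1 = 13 (mod 25)
  r_2 = 38 (mod 125)
  r_3 = 413 (mod 625)
Final: r = 413 with f(r) ≡ 0 mod 5^4.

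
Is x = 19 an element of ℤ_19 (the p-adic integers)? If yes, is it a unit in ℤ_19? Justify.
x ∈ ℤ_19 but not a unit; v_19(x) = 1 > 0

ℤ_19 = {x ∈ ℚ_19 : v_19(x) ≥ 0} and ℤ_19^× = {x ∈ ℤ_19 : v_19(x) = 0}. Here v_19(19) = v_19(num) − v_19(den) = 1; compare against these criteria.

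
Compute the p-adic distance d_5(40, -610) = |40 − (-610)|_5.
d_5(40, -610) = 1/25

Step 1 — x − y = 40 − (-610) = 650. Step 2 — v_5(650) = 2 (factor: 650 = (5^2 · 26); the sign does not affect v_p). Step 3 — |x − y|_5 = 5^{-2} = 1/25.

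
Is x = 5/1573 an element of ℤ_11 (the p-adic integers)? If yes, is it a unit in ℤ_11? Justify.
x ∉ ℤ_11 (v_11(x) = -2 < 0)

ℤ_11 = {x ∈ ℚ_11 : v_11(x) ≥ 0} and ℤ_11^× = {x ∈ ℤ_11 : v_11(x) = 0}. Here v_11(5/1573) = v_11(num) − v_11(den) = -2; compare against these criteria.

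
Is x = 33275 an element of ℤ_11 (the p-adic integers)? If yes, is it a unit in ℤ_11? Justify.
x ∈ ℤ_11 but not a unit; v_11(x) = 3 > 0

ℤ_11 = {x ∈ ℚ_11 : v_11(x) ≥ 0} and ℤ_11^× = {x ∈ ℤ_11 : v_11(x) = 0}. Here v_11(33275) = v_11(num) − v_11(den) = 3; compare against these criteria.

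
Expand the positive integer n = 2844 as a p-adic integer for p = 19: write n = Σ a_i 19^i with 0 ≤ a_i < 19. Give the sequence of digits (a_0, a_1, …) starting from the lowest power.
(a_0, a_1, …) = (13, 16, 7)

Repeated division by 19 gives the digits low-to-high: 2844 = 13 + 16·19^1 + 7·19^2. Digit sequence: (13, 16, 7).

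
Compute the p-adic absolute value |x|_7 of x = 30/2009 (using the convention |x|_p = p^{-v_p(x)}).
|30/2009|_7 = 49

Step 1 — compute v_7(x) by factoring powers of 7 out of the numerator and denominator: v_7(30/2009) = -2. Step 2 — apply |x|_p = p^{-v_p(x)} = 7^{2} = 49.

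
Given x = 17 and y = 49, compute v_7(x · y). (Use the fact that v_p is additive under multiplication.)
v_7(833) = 2

v_p(x) = 0 (factor: 17 = 7^0 · 17); v_p(y) = 2 (factor: 49 = 7^2 · 1). Additivity: v_p(xy) = v_p(x) + v_p(y) = 0 + 2 = 2. (Direct check: xy = 833 = 7^2 · (17).)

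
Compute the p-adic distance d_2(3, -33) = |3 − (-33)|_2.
d_2(3, -33) = 1/4

Step 1 — x − y = 3 − (-33) = 36. Step 2 — v_2(36) = 2 (factor: 36 = (2^2 · 9); the sign does not affect v_p). Step 3 — |x − y|_2 = 2^{-2} = 1/4.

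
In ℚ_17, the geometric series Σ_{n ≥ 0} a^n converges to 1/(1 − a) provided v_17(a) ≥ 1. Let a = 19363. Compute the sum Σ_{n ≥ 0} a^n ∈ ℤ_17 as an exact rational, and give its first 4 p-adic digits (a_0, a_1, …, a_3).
Σ a^n = 1/(1 − a) = -1/19362;  first 4 digits = (1, 0, 16, 3)

v_17(a) = 2 ≥ 1, so the series converges in ℤ_17 to 1/(1 − a) = 1/(1 − 19363) = -1/19362. Expand this rational in ℤ_17: compute digits iteratively via d_i = x_i mod 17, x_{i+1} = (x_i − d_i)/17. The first 4 digits are (1, 0, 16, 3).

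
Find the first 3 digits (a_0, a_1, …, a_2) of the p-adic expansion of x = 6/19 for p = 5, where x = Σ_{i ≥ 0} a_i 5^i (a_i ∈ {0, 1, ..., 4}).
(a_0, …, a_2) = (4, 4, 3)

v_5(6/19) = 0 (numerator and denominator both coprime to 5), so x ∈ ℤ_5^×. Compute digits iteratively via a_i = x_i mod 5, x_{i+1} = (x_i − a_i)/5, with x_0 = x:
  x_0 = 6/19;  a_0 = 4;  x_1 = (x_0 − 4)/5 = -14/19
  x_1 = -14/19;  a_1 = 4;  x_2 = (x_1 − 4)/5 = -18/19
  x_2 = -18/19;  a_2 = 3;  x_3 = (x_2 − 3)/5 = -15/19
Digits: (4, 4, 3).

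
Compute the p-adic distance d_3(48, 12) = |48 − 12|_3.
d_3(48, 12) = 1/9

Step 1 — x − y = 48 − 12 = 36. Step 2 — v_3(36) = 2 (factor: 36 = (3^2 · 4); the sign does not affect v_p). Step 3 — |x − y|_3 = 3^{-2} = 1/9.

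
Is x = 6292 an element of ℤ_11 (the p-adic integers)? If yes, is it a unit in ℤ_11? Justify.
x ∈ ℤ_11 but not a unit; v_11(x) = 2 > 0

ℤ_11 = {x ∈ ℚ_11 : v_11(x) ≥ 0} and ℤ_11^× = {x ∈ ℤ_11 : v_11(x) = 0}. Here v_11(6292) = v_11(num) − v_11(den) = 2; compare against these criteria.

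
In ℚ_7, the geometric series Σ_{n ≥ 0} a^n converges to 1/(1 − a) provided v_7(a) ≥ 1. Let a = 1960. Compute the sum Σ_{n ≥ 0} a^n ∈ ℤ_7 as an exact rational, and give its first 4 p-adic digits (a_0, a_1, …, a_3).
Σ a^n = 1/(1 − a) = -1/1959;  first 4 digits = (1, 0, 5, 5)

v_7(a) = 2 ≥ 1, so the series converges in ℤ_7 to 1/(1 − a) = 1/(1 − 1960) = -1/1959. Expand this rational in ℤ_7: compute digits iteratively via d_i = x_i mod 7, x_{i+1} = (x_i − d_i)/7. The first 4 digits are (1, 0, 5, 5).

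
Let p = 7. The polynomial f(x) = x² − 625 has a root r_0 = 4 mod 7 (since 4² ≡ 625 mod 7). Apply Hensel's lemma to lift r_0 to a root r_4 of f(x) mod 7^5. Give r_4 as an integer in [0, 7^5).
r_4 = 25 (mod 16807)

Hensel's recurrence: r_{i+1} = r_i − f(r_i)·(f′(r_i))^{-1} mod 7^{i+2}, with f′(x) = 2x. Iterate:
  r_0 = 4 (mod 7)
  r_1 = 25 (mod 49)
  r_2 = 25 (mod 343)
  r_3 = 25 (mod 2401)
  r_4 = 25 (mod 16807)
Final: r_4 = 25, and one checks f(r_4) ≡ 0 mod 7^5.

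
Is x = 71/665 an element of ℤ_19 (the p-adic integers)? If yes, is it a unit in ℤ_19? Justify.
x ∉ ℤ_19 (v_19(x) = -1 < 0)

ℤ_19 = {x ∈ ℚ_19 : v_19(x) ≥ 0} and ℤ_19^× = {x ∈ ℤ_19 : v_19(x) = 0}. Here v_19(71/665) = v_19(num) − v_19(den) = -1; compare against these criteria.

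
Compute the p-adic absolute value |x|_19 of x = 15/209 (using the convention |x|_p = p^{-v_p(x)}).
|15/209|_19 = 19

Step 1 — compute v_19(x) by factoring powers of 19 out of the numerator and denominator: v_19(15/209) = -1. Step 2 — apply |x|_p = p^{-v_p(x)} = 19^{1} = 19.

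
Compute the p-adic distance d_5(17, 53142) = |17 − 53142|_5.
d_5(17, 53142) = 1/3125

Step 1 — x − y = 17 − 53142 = -53125. Step 2 — v_5(-53125) = 5 (factor: -53125 = −(5^5 · 17); the sign does not affect v_p). Step 3 — |x − y|_5 = 5^{-5} = 1/3125.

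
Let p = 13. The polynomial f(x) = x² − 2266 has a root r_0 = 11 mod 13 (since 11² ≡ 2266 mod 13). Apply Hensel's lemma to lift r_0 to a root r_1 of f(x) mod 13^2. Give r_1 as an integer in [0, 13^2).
r_1 = 24 (mod 169)

Hensel's recurrence: r_{i+1} = r_i − f(r_i)·(f′(r_i))^{-1} mod 13^{i+2}, with f′(x) = 2x. Iterate:
  r_0 = 11 (mod 13)
  r_1 = 24 (mod 169)
Final: r_1 = 24, and one checks f(r_1) ≡ 0 mod 13^2.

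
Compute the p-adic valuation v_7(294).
v_7(294) = 2

v_7(n) is the largest exponent k such that 7^k divides n. Factor out: 294 = 7^2 · 6. (Sign doesn't affect v_p.) So v_7(294) = 2.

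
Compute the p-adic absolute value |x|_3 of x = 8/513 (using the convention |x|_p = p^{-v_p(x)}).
|8/513|_3 = 27

Step 1 — compute v_3(x) by factoring powers of 3 out of the numerator and denominator: v_3(8/513) = -3. Step 2 — apply |x|_p = p^{-v_p(x)} = 3^{3} = 27.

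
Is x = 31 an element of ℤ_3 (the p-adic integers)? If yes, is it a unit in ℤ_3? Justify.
x ∈ ℤ_3^× (unit); v_3(x) = 0

ℤ_3 = {x ∈ ℚ_3 : v_3(x) ≥ 0} and ℤ_3^× = {x ∈ ℤ_3 : v_3(x) = 0}. Here v_3(31) = v_3(num) − v_3(den) = 0; compare against these criteria.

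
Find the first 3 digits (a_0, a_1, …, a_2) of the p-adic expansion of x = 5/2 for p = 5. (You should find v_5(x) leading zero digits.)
(a_0, …, a_2) = (0, 3, 2)

v_5(5/2) = 1, so a_0 = ... = a_0 = 0. Factor out: x = 5^1 · u with u = 1/2 a unit in ℤ_5. Expand u iteratively via a_{v+i} = u_i mod 5, u_{i+1} = (u_i − a_{v+i})/5:
  u_0 = 1/2;  a_1 = 3;  u_1 = (u_0 − 3)/5 = -1/2
  u_1 = -1/2;  a_2 = 2;  u_2 = (u_1 − 2)/5 = -1/2
Digits: (0, 3, 2).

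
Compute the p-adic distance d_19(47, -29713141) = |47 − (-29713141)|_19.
d_19(47, -29713141) = 1/2476099

Step 1 — x − y = 47 − (-29713141) = 29713188. Step 2 — v_19(29713188) = 5 (factor: 29713188 = (19^5 · 12); the sign does not affect v_p). Step 3 — |x − y|_19 = 19^{-5} = 1/2476099.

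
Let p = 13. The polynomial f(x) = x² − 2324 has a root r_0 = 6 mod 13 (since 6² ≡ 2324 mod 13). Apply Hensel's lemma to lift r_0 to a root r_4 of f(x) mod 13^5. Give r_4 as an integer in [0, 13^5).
r_4 = 176182 (mod 371293)

Hensel's recurrence: r_{i+1} = r_i − f(r_i)·(f′(r_i))^{-1} mod 13^{i+2}, with f′(x) = 2x. Iterate:
  r_0 = 6 (mod 13)
  r_1 = 84 (mod 169)
  r_2 = 422 (mod 2197)
  r_3 = 4816 (mod 28561)
  r_4 = 176182 (mod 371293)
Final: r_4 = 176182, and one checks f(r_4) ≡ 0 mod 13^5.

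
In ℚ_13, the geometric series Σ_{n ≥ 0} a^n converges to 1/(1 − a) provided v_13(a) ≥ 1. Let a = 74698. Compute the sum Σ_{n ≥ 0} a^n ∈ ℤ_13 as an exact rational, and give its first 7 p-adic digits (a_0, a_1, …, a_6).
Σ a^n = 1/(1 − a) = -1/74697;  first 7 digits = (1, 0, 0, 8, 2, 0, 12)

v_13(a) = 3 ≥ 1, so the series converges in ℤ_13 to 1/(1 − a) = 1/(1 − 74698) = -1/74697. Expand this rational in ℤ_13: compute digits iteratively via d_i = x_i mod 13, x_{i+1} = (x_i − d_i)/13. The first 7 digits are (1, 0, 0, 8, 2, 0, 12).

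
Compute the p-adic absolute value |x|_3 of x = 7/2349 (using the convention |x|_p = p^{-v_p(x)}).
|7/2349|_3 = 81

Step 1 — compute v_3(x) by factoring powers of 3 out of the numerator and denominator: v_3(7/2349) = -4. Step 2 — apply |x|_p = p^{-v_p(x)} = 3^{4} = 81.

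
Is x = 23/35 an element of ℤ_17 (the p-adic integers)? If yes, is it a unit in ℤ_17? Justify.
x ∈ ℤ_17^× (unit); v_17(x) = 0

ℤ_17 = {x ∈ ℚ_17 : v_17(x) ≥ 0} and ℤ_17^× = {x ∈ ℤ_17 : v_17(x) = 0}. Here v_17(23/35) = v_17(num) − v_17(den) = 0; compare against these criteria.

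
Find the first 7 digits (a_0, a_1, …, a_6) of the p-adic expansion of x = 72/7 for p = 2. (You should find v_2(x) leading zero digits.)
(a_0, …, a_6) = (0, 0, 0, 1, 1, 1, 1)

v_2(72/7) = 3, so a_0 = ... = a_2 = 0. Factor out: x = 2^3 · u with u = 9/7 a unit in ℤ_2. Expand u iteratively via a_{v+i} = u_i mod 2, u_{i+1} = (u_i − a_{v+i})/2:
  u_0 = 9/7;  a_3 = 1;  u_1 = (u_0 − 1)/2 = 1/7
  u_1 = 1/7;  a_4 = 1;  u_2 = (u_1 − 1)/2 = -3/7
  u_2 = -3/7;  a_5 = 1;  u_3 = (u_2 − 1)/2 = -5/7
  u_3 = -5/7;  a_6 = 1;  u_4 = (u_3 − 1)/2 = -6/7
Digits: (0, 0, 0, 1, 1, 1, 1).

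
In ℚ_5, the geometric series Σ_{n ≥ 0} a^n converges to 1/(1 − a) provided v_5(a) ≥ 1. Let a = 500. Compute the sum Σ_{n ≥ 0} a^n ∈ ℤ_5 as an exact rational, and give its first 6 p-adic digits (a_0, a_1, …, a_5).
Σ a^n = 1/(1 − a) = -1/499;  first 6 digits = (1, 0, 0, 4, 0, 0)

v_5(a) = 3 ≥ 1, so the series converges in ℤ_5 to 1/(1 − a) = 1/(1 − 500) = -1/499. Expand this rational in ℤ_5: compute digits iteratively via d_i = x_i mod 5, x_{i+1} = (x_i − d_i)/5. The first 6 digits are (1, 0, 0, 4, 0, 0).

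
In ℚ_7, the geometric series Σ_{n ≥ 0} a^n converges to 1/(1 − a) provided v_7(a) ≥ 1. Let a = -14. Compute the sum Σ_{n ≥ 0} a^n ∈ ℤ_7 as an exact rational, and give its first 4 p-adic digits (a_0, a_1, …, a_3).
Σ a^n = 1/(1 − a) = 1/15;  first 4 digits = (1, 5, 3, 6)

v_7(a) = 1 ≥ 1, so the series converges in ℤ_7 to 1/(1 − a) = 1/(1 − (-14)) = 1/15. Expand this rational in ℤ_7: compute digits iteratively via d_i = x_i mod 7, x_{i+1} = (x_i − d_i)/7. The first 4 digits are (1, 5, 3, 6).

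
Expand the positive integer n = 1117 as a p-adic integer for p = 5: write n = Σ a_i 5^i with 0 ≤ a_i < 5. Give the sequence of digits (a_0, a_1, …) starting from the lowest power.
(a_0, a_1, …) = (2, 3, 4, 3, 1)

Repeated division by 5 gives the digits low-to-high: 1117 = 2 + 3·5^1 + 4·5^2 + 3·5^3 + 1·5^4. Digit sequence: (2, 3, 4, 3, 1).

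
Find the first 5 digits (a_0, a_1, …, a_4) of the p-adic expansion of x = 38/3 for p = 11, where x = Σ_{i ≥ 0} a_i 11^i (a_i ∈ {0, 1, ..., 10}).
(a_0, …, a_4) = (9, 4, 7, 3, 7)

v_11(38/3) = 0 (numerator and denominator both coprime to 11), so x ∈ ℤ_11^×. Compute digits iteratively via a_i = x_i mod 11, x_{i+1} = (x_i − a_i)/11, with x_0 = x:
  x_0 = 38/3;  a_0 = 9;  x_1 = (x_0 − 9)/11 = 1/3
  x_1 = 1/3;  a_1 = 4;  x_2 = (x_1 − 4)/11 = -1/3
  x_2 = -1/3;  a_2 = 7;  x_3 = (x_2 − 7)/11 = -2/3
  x_3 = -2/3;  a_3 = 3;  x_4 = (x_3 − 3)/11 = -1/3
  x_4 = -1/3;  a_4 = 7;  x_5 = (x_4 − 7)/11 = -2/3
Digits: (9, 4, 7, 3, 7).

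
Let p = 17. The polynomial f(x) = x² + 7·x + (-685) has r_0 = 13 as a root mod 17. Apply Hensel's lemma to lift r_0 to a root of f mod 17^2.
r_1 = 166 (mod 289)

Hensel: r_{i+1} = r_i − f(r_i)·(f′(r_i))^{-1} mod 17^{i+2}, f′(x) = 2x + 7. Iterate:
  r_0 = 13 (mod 17)
  r_1 = 166 (mod 289)
Final: r = 166 satisfies f(r) ≡ 0 mod 17^2.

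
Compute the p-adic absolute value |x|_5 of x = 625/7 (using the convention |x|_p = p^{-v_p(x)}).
|625/7|_5 = 1/625

Step 1 — compute v_5(x) by factoring powers of 5 out of the numerator and denominator: v_5(625/7) = 4. Step 2 — apply |x|_p = p^{-v_p(x)} = 5^{-4} = 1/625.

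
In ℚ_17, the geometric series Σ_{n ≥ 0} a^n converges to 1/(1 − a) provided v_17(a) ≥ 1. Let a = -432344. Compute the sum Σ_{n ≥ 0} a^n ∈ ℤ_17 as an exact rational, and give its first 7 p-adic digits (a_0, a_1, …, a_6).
Σ a^n = 1/(1 − a) = 1/432345;  first 7 digits = (1, 0, 0, 14, 11, 16, 8)

v_17(a) = 3 ≥ 1, so the series converges in ℤ_17 to 1/(1 − a) = 1/(1 − (-432344)) = 1/432345. Expand this rational in ℤ_17: compute digits iteratively via d_i = x_i mod 17, x_{i+1} = (x_i − d_i)/17. The first 7 digits are (1, 0, 0, 14, 11, 16, 8).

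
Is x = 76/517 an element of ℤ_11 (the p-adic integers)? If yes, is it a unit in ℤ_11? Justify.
x ∉ ℤ_11 (v_11(x) = -1 < 0)

ℤ_11 = {x ∈ ℚ_11 : v_11(x) ≥ 0} and ℤ_11^× = {x ∈ ℤ_11 : v_11(x) = 0}. Here v_11(76/517) = v_11(num) − v_11(den) = -1; compare against these criteria.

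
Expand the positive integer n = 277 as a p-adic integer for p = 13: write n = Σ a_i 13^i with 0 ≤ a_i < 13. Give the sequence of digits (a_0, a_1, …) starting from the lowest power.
(a_0, a_1, …) = (4, 8, 1)

Repeated division by 13 gives the digits low-to-high: 277 = 4 + 8·13^1 + 1·13^2. Digit sequence: (4, 8, 1).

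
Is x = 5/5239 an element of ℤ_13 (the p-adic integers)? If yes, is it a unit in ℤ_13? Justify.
x ∉ ℤ_13 (v_13(x) = -2 < 0)

ℤ_13 = {x ∈ ℚ_13 : v_13(x) ≥ 0} and ℤ_13^× = {x ∈ ℤ_13 : v_13(x) = 0}. Here v_13(5/5239) = v_13(num) − v_13(den) = -2; compare against these criteria.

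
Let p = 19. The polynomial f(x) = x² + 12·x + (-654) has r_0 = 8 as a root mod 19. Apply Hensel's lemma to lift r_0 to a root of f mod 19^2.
r_1 = 103 (mod 361)

Hensel: r_{i+1} = r_i − f(r_i)·(f′(r_i))^{-1} mod 19^{i+2}, f′(x) = 2x + 12. Iterate:
  r_0 = 8 (mod 19)
  r_1 = 103 (mod 361)
Final: r = 103 satisfies f(r) ≡ 0 mod 19^2.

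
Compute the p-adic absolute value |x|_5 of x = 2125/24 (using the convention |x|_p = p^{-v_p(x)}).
|2125/24|_5 = 1/125

Step 1 — compute v_5(x) by factoring powers of 5 out of the numerator and denominator: v_5(2125/24) = 3. Step 2 — apply |x|_p = p^{-v_p(x)} = 5^{-3} = 1/125.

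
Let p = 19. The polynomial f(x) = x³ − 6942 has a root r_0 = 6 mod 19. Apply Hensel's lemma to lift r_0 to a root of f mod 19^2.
r_1 = 329 (mod 361)

Hensel: r_{i+1} = r_i − f(r_i)/f′(r_i) mod 19^{i+2}, where f′(x) = 3x². Iterate:
  r_0 = 6 (mod 19)
  r_1 = 329 (mod 361)
Final: r = 329 with f(r) ≡ 0 mod 19^2.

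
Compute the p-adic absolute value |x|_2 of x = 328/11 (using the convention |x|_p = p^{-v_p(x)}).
|328/11|_2 = 1/8

Step 1 — compute v_2(x) by factoring powers of 2 out of the numerator and denominator: v_2(328/11) = 3. Step 2 — apply |x|_p = p^{-v_p(x)} = 2^{-3} = 1/8.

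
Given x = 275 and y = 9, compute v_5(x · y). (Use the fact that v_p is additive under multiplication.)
v_5(2475) = 2

v_p(x) = 2 (factor: 275 = 5^2 · 11); v_p(y) = 0 (factor: 9 = 5^0 · 9). Additivity: v_p(xy) = v_p(x) + v_p(y) = 2 + 0 = 2. (Direct check: xy = 2475 = 5^2 · (99).)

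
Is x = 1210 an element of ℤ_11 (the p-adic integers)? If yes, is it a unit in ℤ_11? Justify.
x ∈ ℤ_11 but not a unit; v_11(x) = 2 > 0

ℤ_11 = {x ∈ ℚ_11 : v_11(x) ≥ 0} and ℤ_11^× = {x ∈ ℤ_11 : v_11(x) = 0}. Here v_11(1210) = v_11(num) − v_11(den) = 2; compare against these criteria.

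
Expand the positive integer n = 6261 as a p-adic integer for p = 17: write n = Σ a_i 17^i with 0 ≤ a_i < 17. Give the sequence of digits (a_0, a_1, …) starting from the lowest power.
(a_0, a_1, …) = (5, 11, 4, 1)

Repeated division by 17 gives the digits low-to-high: 6261 = 5 + 11·17^1 + 4·17^2 + 1·17^3. Digit sequence: (5, 11, 4, 1).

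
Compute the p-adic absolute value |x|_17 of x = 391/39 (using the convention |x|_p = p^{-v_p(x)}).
|391/39|_17 = 1/17

Step 1 — compute v_17(x) by factoring powers of 17 out of the numerator and denominator: v_17(391/39) = 1. Step 2 — apply |x|_p = p^{-v_p(x)} = 17^{-1} = 1/17.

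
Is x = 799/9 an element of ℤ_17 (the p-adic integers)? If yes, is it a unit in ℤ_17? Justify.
x ∈ ℤ_17 but not a unit; v_17(x) = 1 > 0

ℤ_17 = {x ∈ ℚ_17 : v_17(x) ≥ 0} and ℤ_17^× = {x ∈ ℤ_17 : v_17(x) = 0}. Here v_17(799/9) = v_17(num) − v_17(den) = 1; compare against these criteria.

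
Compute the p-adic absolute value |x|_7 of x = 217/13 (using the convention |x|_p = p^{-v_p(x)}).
|217/13|_7 = 1/7

Step 1 — compute v_7(x) by factoring powers of 7 out of the numerator and denominator: v_7(217/13) = 1. Step 2 — apply |x|_p = p^{-v_p(x)} = 7^{-1} = 1/7.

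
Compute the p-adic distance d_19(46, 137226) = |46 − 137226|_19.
d_19(46, 137226) = 1/6859

Step 1 — x − y = 46 − 137226 = -137180. Step 2 — v_19(-137180) = 3 (factor: -137180 = −(19^3 · 20); the sign does not affect v_p). Step 3 — |x − y|_19 = 19^{-3} = 1/6859.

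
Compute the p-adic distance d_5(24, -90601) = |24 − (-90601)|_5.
d_5(24, -90601) = 1/3125

Step 1 — x − y = 24 − (-90601) = 90625. Step 2 — v_5(90625) = 5 (factor: 90625 = (5^5 · 29); the sign does not affect v_p). Step 3 — |x − y|_5 = 5^{-5} = 1/3125.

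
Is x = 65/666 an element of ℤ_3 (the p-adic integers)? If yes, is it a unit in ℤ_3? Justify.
x ∉ ℤ_3 (v_3(x) = -2 < 0)

ℤ_3 = {x ∈ ℚ_3 : v_3(x) ≥ 0} and ℤ_3^× = {x ∈ ℤ_3 : v_3(x) = 0}. Here v_3(65/666) = v_3(num) − v_3(den) = -2; compare against these criteria.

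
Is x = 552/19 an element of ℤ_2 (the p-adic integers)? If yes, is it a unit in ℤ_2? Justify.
x ∈ ℤ_2 but not a unit; v_2(x) = 3 > 0

ℤ_2 = {x ∈ ℚ_2 : v_2(x) ≥ 0} and ℤ_2^× = {x ∈ ℤ_2 : v_2(x) = 0}. Here v_2(552/19) = v_2(num) − v_2(den) = 3; compare against these criteria.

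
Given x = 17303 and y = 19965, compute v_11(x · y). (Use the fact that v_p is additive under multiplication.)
v_11(345454395) = 6

v_p(x) = 3 (factor: 17303 = 11^3 · 13); v_p(y) = 3 (factor: 19965 = 11^3 · 15). Additivity: v_p(xy) = v_p(x) + v_p(y) = 3 + 3 = 6. (Direct check: xy = 345454395 = 11^6 · (195).)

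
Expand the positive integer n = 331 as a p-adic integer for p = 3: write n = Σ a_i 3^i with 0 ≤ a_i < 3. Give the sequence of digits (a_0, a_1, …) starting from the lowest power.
(a_0, a_1, …) = (1, 2, 0, 0, 1, 1)

Repeated division by 3 gives the digits low-to-high: 331 = 1 + 2·3^1 + 1·3^4 + 1·3^5. Digit sequence: (1, 2, 0, 0, 1, 1).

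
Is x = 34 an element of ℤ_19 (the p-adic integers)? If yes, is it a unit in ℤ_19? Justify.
x ∈ ℤ_19^× (unit); v_19(x) = 0

ℤ_19 = {x ∈ ℚ_19 : v_19(x) ≥ 0} and ℤ_19^× = {x ∈ ℤ_19 : v_19(x) = 0}. Here v_19(34) = v_19(num) − v_19(den) = 0; compare against these criteria.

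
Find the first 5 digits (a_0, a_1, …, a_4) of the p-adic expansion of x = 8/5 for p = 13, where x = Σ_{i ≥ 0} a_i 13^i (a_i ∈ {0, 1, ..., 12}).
(a_0, …, a_4) = (12, 7, 2, 5, 10)

v_13(8/5) = 0 (numerator and denominator both coprime to 13), so x ∈ ℤ_13^×. Compute digits iteratively via a_i = x_i mod 13, x_{i+1} = (x_i − a_i)/13, with x_0 = x:
  x_0 = 8/5;  a_0 = 12;  x_1 = (x_0 − 12)/13 = -4/5
  x_1 = -4/5;  a_1 = 7;  x_2 = (x_1 − 7)/13 = -3/5
  x_2 = -3/5;  a_2 = 2;  x_3 = (x_2 − 2)/13 = -1/5
  x_3 = -1/5;  a_3 = 5;  x_4 = (x_3 − 5)/13 = -2/5
  x_4 = -2/5;  a_4 = 10;  x_5 = (x_4 − 10)/13 = -4/5
Digits: (12, 7, 2, 5, 10).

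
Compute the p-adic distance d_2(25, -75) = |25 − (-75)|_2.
d_2(25, -75) = 1/4

Step 1 — x − y = 25 − (-75) = 100. Step 2 — v_2(100) = 2 (factor: 100 = (2^2 · 25); the sign does not affect v_p). Step 3 — |x − y|_2 = 2^{-2} = 1/4.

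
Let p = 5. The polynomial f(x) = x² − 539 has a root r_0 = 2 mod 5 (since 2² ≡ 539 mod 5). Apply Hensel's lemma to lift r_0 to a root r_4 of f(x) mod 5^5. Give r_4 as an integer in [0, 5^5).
r_4 = 392 (mod 3125)

Hensel's recurrence: r_{i+1} = r_i − f(r_i)·(f′(r_i))^{-1} mod 5^{i+2}, with f′(x) = 2x. Iterate:
  r_0 = 2 (mod 5)
  r_1 = 17 (mod 25)
  r_2 = 17 (mod 125)
  r_3 = 392 (mod 625)
  r_4 = 392 (mod 3125)
Final: r_4 = 392, and one checks f(r_4) ≡ 0 mod 5^5.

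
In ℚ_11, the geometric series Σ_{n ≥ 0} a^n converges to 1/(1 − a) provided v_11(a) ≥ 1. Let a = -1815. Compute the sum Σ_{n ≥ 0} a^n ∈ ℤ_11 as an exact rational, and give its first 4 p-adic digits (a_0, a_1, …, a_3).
Σ a^n = 1/(1 − a) = 1/1816;  first 4 digits = (1, 0, 7, 9)

v_11(a) = 2 ≥ 1, so the series converges in ℤ_11 to 1/(1 − a) = 1/(1 − (-1815)) = 1/1816. Expand this rational in ℤ_11: compute digits iteratively via d_i = x_i mod 11, x_{i+1} = (x_i − d_i)/11. The first 4 digits are (1, 0, 7, 9).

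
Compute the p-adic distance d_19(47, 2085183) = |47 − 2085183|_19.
d_19(47, 2085183) = 1/130321

Step 1 — x − y = 47 − 2085183 = -2085136. Step 2 — v_19(-2085136) = 4 (factor: -2085136 = −(19^4 · 16); the sign does not affect v_p). Step 3 — |x − y|_19 = 19^{-4} = 1/130321.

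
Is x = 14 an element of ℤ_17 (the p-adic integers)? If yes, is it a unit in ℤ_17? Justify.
x ∈ ℤ_17^× (unit); v_17(x) = 0

ℤ_17 = {x ∈ ℚ_17 : v_17(x) ≥ 0} and ℤ_17^× = {x ∈ ℤ_17 : v_17(x) = 0}. Here v_17(14) = v_17(num) − v_17(den) = 0; compare against these criteria.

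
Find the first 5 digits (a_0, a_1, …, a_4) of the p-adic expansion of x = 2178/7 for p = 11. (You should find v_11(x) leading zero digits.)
(a_0, …, a_4) = (0, 0, 1, 8, 4)

v_11(2178/7) = 2, so a_0 = ... = a_1 = 0. Factor out: x = 11^2 · u with u = 18/7 a unit in ℤ_11. Expand u iteratively via a_{v+i} = u_i mod 11, u_{i+1} = (u_i − a_{v+i})/11:
  u_0 = 18/7;  a_2 = 1;  u_1 = (u_0 − 1)/11 = 1/7
  u_1 = 1/7;  a_3 = 8;  u_2 = (u_1 − 8)/11 = -5/7
  u_2 = -5/7;  a_4 = 4;  u_3 = (u_2 − 4)/11 = -3/7
Digits: (0, 0, 1, 8, 4).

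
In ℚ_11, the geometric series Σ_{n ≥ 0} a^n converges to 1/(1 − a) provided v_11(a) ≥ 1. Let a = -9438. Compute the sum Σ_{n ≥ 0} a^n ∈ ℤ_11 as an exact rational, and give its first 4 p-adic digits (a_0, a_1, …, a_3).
Σ a^n = 1/(1 − a) = 1/9439;  first 4 digits = (1, 0, 10, 3)

v_11(a) = 2 ≥ 1, so the series converges in ℤ_11 to 1/(1 − a) = 1/(1 − (-9438)) = 1/9439. Expand this rational in ℤ_11: compute digits iteratively via d_i = x_i mod 11, x_{i+1} = (x_i − d_i)/11. The first 4 digits are (1, 0, 10, 3).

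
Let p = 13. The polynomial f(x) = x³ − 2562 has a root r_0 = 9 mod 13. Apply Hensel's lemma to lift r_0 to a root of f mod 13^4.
r_3 = 6691 (mod 28561)

Hensel: r_{i+1} = r_i − f(r_i)/f′(r_i) mod 13^{i+2}, where f′(x) = 3x². Iterate:
  r_0 = 9 (mod 13)
  r_1 = 100 (mod 169)
  r_2 = 100 (mod 2197)
  r_3 = 6691 (mod 28561)
Final: r = 6691 with f(r) ≡ 0 mod 13^4.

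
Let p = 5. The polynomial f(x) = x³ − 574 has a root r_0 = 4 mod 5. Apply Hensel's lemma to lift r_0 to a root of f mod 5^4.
r_3 = 399 (mod 625)

Hensel: r_{i+1} = r_i − f(r_i)/f′(r_i) mod 5^{i+2}, where f′(x) = 3x². Iterate:
  r_0 = 4 (mod 5)
  r_1 = 24 (mod 25)
  r_2 = 24 (mod 125)
  r_3 = 399 (mod 625)
Final: r = 399 with f(r) ≡ 0 mod 5^4.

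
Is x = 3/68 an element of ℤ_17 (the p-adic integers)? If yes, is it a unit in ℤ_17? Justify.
x ∉ ℤ_17 (v_17(x) = -1 < 0)

ℤ_17 = {x ∈ ℚ_17 : v_17(x) ≥ 0} and ℤ_17^× = {x ∈ ℤ_17 : v_17(x) = 0}. Here v_17(3/68) = v_17(num) − v_17(den) = -1; compare against these criteria.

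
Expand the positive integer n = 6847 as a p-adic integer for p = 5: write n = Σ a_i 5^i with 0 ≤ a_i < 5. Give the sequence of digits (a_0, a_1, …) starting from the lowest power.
(a_0, a_1, …) = (2, 4, 3, 4, 0, 2)

Repeated division by 5 gives the digits low-to-high: 6847 = 2 + 4·5^1 + 3·5^2 + 4·5^3 + 2·5^5. Digit sequence: (2, 4, 3, 4, 0, 2).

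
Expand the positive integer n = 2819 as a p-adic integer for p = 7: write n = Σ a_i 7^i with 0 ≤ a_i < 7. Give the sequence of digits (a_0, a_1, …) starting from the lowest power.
(a_0, a_1, …) = (5, 3, 1, 1, 1)

Repeated division by 7 gives the digits low-to-high: 2819 = 5 + 3·7^1 + 1·7^2 + 1·7^3 + 1·7^4. Digit sequence: (5, 3, 1, 1, 1).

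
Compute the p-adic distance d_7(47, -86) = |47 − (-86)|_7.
d_7(47, -86) = 1/7

Step 1 — x − y = 47 − (-86) = 133. Step 2 — v_7(133) = 1 (factor: 133 = (7^1 · 19); the sign does not affect v_p). Step 3 — |x − y|_7 = 7^{-1} = 1/7.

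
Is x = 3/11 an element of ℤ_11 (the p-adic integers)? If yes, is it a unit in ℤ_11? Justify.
x ∉ ℤ_11 (v_11(x) = -1 < 0)

ℤ_11 = {x ∈ ℚ_11 : v_11(x) ≥ 0} and ℤ_11^× = {x ∈ ℤ_11 : v_11(x) = 0}. Here v_11(3/11) = v_11(num) − v_11(den) = -1; compare against these criteria.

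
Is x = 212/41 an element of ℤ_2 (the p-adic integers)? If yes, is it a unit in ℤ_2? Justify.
x ∈ ℤ_2 but not a unit; v_2(x) = 2 > 0

ℤ_2 = {x ∈ ℚ_2 : v_2(x) ≥ 0} and ℤ_2^× = {x ∈ ℤ_2 : v_2(x) = 0}. Here v_2(212/41) = v_2(num) − v_2(den) = 2; compare against these criteria.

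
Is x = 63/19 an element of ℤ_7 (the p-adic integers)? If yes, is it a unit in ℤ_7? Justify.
x ∈ ℤ_7 but not a unit; v_7(x) = 1 > 0

ℤ_7 = {x ∈ ℚ_7 : v_7(x) ≥ 0} and ℤ_7^× = {x ∈ ℤ_7 : v_7(x) = 0}. Here v_7(63/19) = v_7(num) − v_7(den) = 1; compare against these criteria.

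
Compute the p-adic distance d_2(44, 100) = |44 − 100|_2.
d_2(44, 100) = 1/8

Step 1 — x − y = 44 − 100 = -56. Step 2 — v_2(-56) = 3 (factor: -56 = −(2^3 · 7); the sign does not affect v_p). Step 3 — |x − y|_2 = 2^{-3} = 1/8.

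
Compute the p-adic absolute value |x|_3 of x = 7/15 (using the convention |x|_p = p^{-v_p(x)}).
|7/15|_3 = 3

Step 1 — compute v_3(x) by factoring powers of 3 out of the numerator and denominator: v_3(7/15) = -1. Step 2 — apply |x|_p = p^{-v_p(x)} = 3^{1} = 3.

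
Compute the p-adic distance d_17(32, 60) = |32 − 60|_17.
d_17(32, 60) = 1

Step 1 — x − y = 32 − 60 = -28. Step 2 — v_17(-28) = 0 (factor: -28 = −(17^0 · 28); the sign does not affect v_p). Step 3 — |x − y|_17 = 17^{0} = 1.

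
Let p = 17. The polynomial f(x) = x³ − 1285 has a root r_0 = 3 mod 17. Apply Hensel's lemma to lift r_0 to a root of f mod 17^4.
r_3 = 58738 (mod 83521)

Hensel: r_{i+1} = r_i − f(r_i)/f′(r_i) mod 17^{i+2}, where f′(x) = 3x². Iterate:
  r_0 = 3 (mod 17)
  r_1 = 71 (mod 289)
  r_2 = 4695 (mod 4913)
  r_3 = 58738 (mod 83521)
Final: r = 58738 with f(r) ≡ 0 mod 17^4.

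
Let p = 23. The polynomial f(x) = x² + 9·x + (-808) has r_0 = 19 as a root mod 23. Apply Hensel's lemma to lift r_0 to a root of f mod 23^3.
r_2 = 8759 (mod 12167)

Hensel: r_{i+1} = r_i − f(r_i)·(f′(r_i))^{-1} mod 23^{i+2}, f′(x) = 2x + 9. Iterate:
  r_0 = 19 (mod 23)
  r_1 = 295 (mod 529)
  r_2 = 8759 (mod 12167)
Final: r = 8759 satisfies f(r) ≡ 0 mod 23^3.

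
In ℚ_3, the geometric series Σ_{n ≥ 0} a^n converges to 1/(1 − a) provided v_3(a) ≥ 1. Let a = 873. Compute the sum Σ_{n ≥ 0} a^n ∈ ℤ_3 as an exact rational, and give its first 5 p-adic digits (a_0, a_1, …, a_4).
Σ a^n = 1/(1 − a) = -1/872;  first 5 digits = (1, 0, 1, 2, 2)

v_3(a) = 2 ≥ 1, so the series converges in ℤ_3 to 1/(1 − a) = 1/(1 − 873) = -1/872. Expand this rational in ℤ_3: compute digits iteratively via d_i = x_i mod 3, x_{i+1} = (x_i − d_i)/3. The first 5 digits are (1, 0, 1, 2, 2).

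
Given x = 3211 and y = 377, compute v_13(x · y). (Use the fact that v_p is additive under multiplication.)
v_13(1210547) = 3

v_p(x) = 2 (factor: 3211 = 13^2 · 19); v_p(y) = 1 (factor: 377 = 13^1 · 29). Additivity: v_p(xy) = v_p(x) + v_p(y) = 2 + 1 = 3. (Direct check: xy = 1210547 = 13^3 · (551).)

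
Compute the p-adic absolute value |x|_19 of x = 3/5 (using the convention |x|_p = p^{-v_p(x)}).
|3/5|_19 = 1

Step 1 — compute v_19(x) by factoring powers of 19 out of the numerator and denominator: v_19(3/5) = 0. Step 2 — apply |x|_p = p^{-v_p(x)} = 19^{0} = 1.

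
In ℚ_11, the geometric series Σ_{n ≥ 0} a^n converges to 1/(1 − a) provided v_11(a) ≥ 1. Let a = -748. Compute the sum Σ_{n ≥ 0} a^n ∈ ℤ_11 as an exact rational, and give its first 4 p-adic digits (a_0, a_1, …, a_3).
Σ a^n = 1/(1 − a) = 1/749;  first 4 digits = (1, 9, 8, 4)

v_11(a) = 1 ≥ 1, so the series converges in ℤ_11 to 1/(1 − a) = 1/(1 − (-748)) = 1/749. Expand this rational in ℤ_11: compute digits iteratively via d_i = x_i mod 11, x_{i+1} = (x_i − d_i)/11. The first 4 digits are (1, 9, 8, 4).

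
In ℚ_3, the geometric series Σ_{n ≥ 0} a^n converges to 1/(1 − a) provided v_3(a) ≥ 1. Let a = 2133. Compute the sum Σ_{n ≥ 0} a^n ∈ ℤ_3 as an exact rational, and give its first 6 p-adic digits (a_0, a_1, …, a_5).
Σ a^n = 1/(1 − a) = -1/2132;  first 6 digits = (1, 0, 0, 1, 2, 2)

v_3(a) = 3 ≥ 1, so the series converges in ℤ_3 to 1/(1 − a) = 1/(1 − 2133) = -1/2132. Expand this rational in ℤ_3: compute digits iteratively via d_i = x_i mod 3, x_{i+1} = (x_i − d_i)/3. The first 6 digits are (1, 0, 0, 1, 2, 2).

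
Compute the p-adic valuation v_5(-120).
v_5(-120) = 1

v_5(n) is the largest exponent k such that 5^k divides n. Factor out: -120 = -5^1 · 24. (Sign doesn't affect v_p.) So v_5(-120) = 1.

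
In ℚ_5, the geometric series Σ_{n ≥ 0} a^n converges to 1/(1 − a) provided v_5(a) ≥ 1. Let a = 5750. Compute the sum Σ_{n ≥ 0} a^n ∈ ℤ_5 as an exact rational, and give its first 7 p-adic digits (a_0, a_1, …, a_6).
Σ a^n = 1/(1 − a) = -1/5749;  first 7 digits = (1, 0, 0, 1, 4, 1, 1)

v_5(a) = 3 ≥ 1, so the series converges in ℤ_5 to 1/(1 − a) = 1/(1 − 5750) = -1/5749. Expand this rational in ℤ_5: compute digits iteratively via d_i = x_i mod 5, x_{i+1} = (x_i − d_i)/5. The first 7 digits are (1, 0, 0, 1, 4, 1, 1).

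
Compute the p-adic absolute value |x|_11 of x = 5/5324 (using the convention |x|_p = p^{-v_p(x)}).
|5/5324|_11 = 1331

Step 1 — compute v_11(x) by factoring powers of 11 out of the numerator and denominator: v_11(5/5324) = -3. Step 2 — apply |x|_p = p^{-v_p(x)} = 11^{3} = 1331.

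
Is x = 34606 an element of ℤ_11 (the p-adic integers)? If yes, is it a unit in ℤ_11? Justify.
x ∈ ℤ_11 but not a unit; v_11(x) = 3 > 0

ℤ_11 = {x ∈ ℚ_11 : v_11(x) ≥ 0} and ℤ_11^× = {x ∈ ℤ_11 : v_11(x) = 0}. Here v_11(34606) = v_11(num) − v_11(den) = 3; compare against these criteria.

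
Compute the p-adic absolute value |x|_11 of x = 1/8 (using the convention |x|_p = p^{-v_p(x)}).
|1/8|_11 = 1

Step 1 — compute v_11(x) by factoring powers of 11 out of the numerator and denominator: v_11(1/8) = 0. Step 2 — apply |x|_p = p^{-v_p(x)} = 11^{0} = 1.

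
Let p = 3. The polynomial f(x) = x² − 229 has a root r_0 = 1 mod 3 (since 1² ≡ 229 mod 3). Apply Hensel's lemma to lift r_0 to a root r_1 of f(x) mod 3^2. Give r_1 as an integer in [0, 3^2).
r_1 = 7 (mod 9)

Hensel's recurrence: r_{i+1} = r_i − f(r_i)·(f′(r_i))^{-1} mod 3^{i+2}, with f′(x) = 2x. Iterate:
  r_0 = 1 (mod 3)
  r_1 = 7 (mod 9)
Final: r_1 = 7, and one checks f(r_1) ≡ 0 mod 3^2.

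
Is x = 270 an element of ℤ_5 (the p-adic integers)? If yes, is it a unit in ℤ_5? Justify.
x ∈ ℤ_5 but not a unit; v_5(x) = 1 > 0

ℤ_5 = {x ∈ ℚ_5 : v_5(x) ≥ 0} and ℤ_5^× = {x ∈ ℤ_5 : v_5(x) = 0}. Here v_5(270) = v_5(num) − v_5(den) = 1; compare against these criteria.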